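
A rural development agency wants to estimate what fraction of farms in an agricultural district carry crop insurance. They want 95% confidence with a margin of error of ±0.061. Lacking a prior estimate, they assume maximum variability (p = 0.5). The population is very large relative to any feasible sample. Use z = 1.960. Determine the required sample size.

259

With p = 0.5, p(1−p) = 0.25.
n = z²·p(1−p)/E² = 1.960² × 0.2500 / 0.061² = 3.8416 × 0.2500 / 0.003721 ≈ 258.10.
Rounding up gives n = 259.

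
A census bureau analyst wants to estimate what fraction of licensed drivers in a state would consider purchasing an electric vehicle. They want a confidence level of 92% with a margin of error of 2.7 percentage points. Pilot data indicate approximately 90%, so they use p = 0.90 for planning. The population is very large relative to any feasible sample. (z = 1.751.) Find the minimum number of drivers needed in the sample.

With p = 0.90, p(1−p) = 0.0900.
n = z²·p(1−p)/E² = 1.751² × 0.0900 / 0.027² = 3.0660 × 0.0900 / 0.000729 ≈ 378.52.
Rounding up gives n = 379.

379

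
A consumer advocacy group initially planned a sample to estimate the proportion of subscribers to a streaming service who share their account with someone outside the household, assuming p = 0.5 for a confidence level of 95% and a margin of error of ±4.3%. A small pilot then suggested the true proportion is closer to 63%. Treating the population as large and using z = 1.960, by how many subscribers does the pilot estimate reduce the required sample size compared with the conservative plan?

Conservative (p = 0.5): n = 1.960² × 0.25 / 0.043² ≈ 519.42 → 520.
Using p = 0.63: p(1−p) = 0.2331, so n = 1.960² × 0.2331 / 0.043² ≈ 484.30 → 485.
Reduction: 520 − 485 = 35.

35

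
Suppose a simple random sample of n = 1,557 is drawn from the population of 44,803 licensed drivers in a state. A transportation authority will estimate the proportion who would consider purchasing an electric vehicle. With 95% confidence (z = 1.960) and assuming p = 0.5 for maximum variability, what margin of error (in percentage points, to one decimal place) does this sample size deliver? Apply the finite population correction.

2.4

Finite-population factor: (N−n)/(N−1) = (44803−1557)/(44803−1) = 0.9653.
SE(p̂) = √[p(1−p)/n · (N−n)/(N−1)] = √[0.2500/1557 × 0.9653] = 0.01245.
E = z × SE = 1.960 × 0.01245 = 0.02440 ≈ 2.4 percentage points.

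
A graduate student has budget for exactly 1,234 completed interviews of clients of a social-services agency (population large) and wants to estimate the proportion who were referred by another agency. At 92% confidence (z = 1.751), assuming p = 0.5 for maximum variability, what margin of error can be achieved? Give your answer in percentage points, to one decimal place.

2.5

SE(p̂) = √[p(1−p)/n] = √[0.2500/1234] = 0.01423.
E = z × SE = 1.751 × 0.01423 = 0.02492, or 2.5 percentage points.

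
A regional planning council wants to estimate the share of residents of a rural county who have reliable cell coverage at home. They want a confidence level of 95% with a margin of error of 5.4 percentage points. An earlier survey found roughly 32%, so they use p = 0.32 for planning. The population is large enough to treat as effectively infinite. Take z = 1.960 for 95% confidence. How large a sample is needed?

287

With p = 0.32, p(1−p) = 0.2176.
n = z²·p(1−p)/E² = 1.960² × 0.2176 / 0.054² = 3.8416 × 0.2176 / 0.002916 ≈ 286.67.
Rounding up gives n = 287.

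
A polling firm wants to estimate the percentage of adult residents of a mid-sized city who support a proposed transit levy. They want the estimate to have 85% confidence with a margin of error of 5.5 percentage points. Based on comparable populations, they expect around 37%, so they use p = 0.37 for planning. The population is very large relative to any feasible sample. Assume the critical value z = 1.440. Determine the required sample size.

With p = 0.37, p(1−p) = 0.2331.
n = z²·p(1−p)/E² = 1.440² × 0.2331 / 0.055² = 2.0736 × 0.2331 / 0.003025 ≈ 159.79.
Rounding up gives n = 160.

160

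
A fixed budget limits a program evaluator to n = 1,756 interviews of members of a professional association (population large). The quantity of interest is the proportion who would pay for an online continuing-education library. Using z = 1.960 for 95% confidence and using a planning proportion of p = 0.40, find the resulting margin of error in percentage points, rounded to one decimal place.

SE(p̂) = √[p(1−p)/n] = √[0.2400/1756] = 0.01169.
E = z × SE = 1.960 × 0.01169 = 0.02291, or 2.3 percentage points.

2.3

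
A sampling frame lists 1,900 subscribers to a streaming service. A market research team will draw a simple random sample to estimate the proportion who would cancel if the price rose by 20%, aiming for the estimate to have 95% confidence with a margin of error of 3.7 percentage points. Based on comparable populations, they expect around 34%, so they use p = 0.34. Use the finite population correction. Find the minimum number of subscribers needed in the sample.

For 95% confidence, z = 1.960.
Unadjusted: n₀ = 1.960² × 0.34 × 0.66 / 0.037² ≈ 629.70, so n₀ = 630.
Finite population correction with N = 1,900: n = n₀ / (1 + (n₀−1)/N) = 630 / (1 + 629/1900) = 630 / 1.3311 ≈ 473.31.
Rounding up, n = 474.

474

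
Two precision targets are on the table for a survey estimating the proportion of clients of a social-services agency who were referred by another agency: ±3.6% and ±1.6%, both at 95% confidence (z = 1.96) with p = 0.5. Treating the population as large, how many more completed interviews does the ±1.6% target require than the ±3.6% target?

3010

At ±3.6%: n = 1.96² × 0.2500 / 0.036² ≈ 741.05 → 742.
At ±1.6%: n = 1.96² × 0.2500 / 0.016² ≈ 3751.56 → 3752.
Additional respondents: 3752 − 742 = 3010.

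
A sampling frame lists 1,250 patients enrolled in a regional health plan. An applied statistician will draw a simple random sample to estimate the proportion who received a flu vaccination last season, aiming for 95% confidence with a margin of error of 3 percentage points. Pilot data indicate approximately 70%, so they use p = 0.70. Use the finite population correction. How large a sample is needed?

For 95% confidence, z = 1.96.
Unadjusted: n₀ = 1.96² × 0.70 × 0.30 / 0.030² ≈ 896.37, so n₀ = 897.
Finite population correction with N = 1,250: n = n₀ / (1 + (n₀−1)/N) = 897 / (1 + 896/1250) = 897 / 1.7168 ≈ 522.48.
Rounding up, n = 523.

523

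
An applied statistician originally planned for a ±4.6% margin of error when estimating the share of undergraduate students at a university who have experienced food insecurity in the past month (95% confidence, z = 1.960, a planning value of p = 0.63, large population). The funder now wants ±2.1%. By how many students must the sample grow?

1607

At ±4.6%: n = 1.960² × 0.2331 / 0.046² ≈ 423.19 → 424.
At ±2.1%: n = 1.960² × 0.2331 / 0.021² ≈ 2030.56 → 2031.
Additional respondents: 2031 − 424 = 1607.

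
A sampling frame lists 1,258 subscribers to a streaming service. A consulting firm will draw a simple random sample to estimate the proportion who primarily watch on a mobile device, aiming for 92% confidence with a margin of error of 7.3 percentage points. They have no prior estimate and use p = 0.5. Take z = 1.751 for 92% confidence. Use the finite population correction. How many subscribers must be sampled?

130

Unadjusted: n₀ = 1.751² × 0.50 × 0.50 / 0.073² ≈ 143.84, so n₀ = 144.
Finite population correction with N = 1,258: n = n₀ / (1 + (n₀−1)/N) = 144 / (1 + 143/1258) = 144 / 1.1137 ≈ 129.30.
Rounding up, n = 130.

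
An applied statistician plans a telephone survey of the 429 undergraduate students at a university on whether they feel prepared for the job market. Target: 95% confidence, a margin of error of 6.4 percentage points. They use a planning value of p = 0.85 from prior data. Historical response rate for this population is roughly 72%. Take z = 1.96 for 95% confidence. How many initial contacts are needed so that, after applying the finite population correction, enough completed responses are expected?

Completed interviews needed (unadjusted): n₀ = 1.96² × 0.1275 / 0.064² ≈ 119.58 → 120.
FPC for N = 429: n = 120 / (1 + 119/429) = 120 / 1.2774 ≈ 93.94 → 94.
At a 72% response rate, contacts needed = 94 / 0.72 ≈ 130.56 → 131.

131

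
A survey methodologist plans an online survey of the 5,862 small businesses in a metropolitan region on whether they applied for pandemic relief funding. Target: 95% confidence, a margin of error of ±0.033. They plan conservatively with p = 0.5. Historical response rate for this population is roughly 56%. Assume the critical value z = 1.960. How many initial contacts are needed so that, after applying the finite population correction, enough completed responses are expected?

Completed interviews needed (unadjusted): n₀ = 1.960² × 0.2500 / 0.033² ≈ 881.91 → 882.
FPC for N = 5,862: n = 882 / (1 + 881/5862) = 882 / 1.1503 ≈ 766.76 → 767.
At a 56% response rate, contacts needed = 767 / 0.56 ≈ 1369.64 → 1370.

1370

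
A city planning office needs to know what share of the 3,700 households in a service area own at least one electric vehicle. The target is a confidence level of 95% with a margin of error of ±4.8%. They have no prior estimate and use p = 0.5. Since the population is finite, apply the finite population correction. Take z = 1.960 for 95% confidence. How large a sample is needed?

Unadjusted: n₀ = 1.960² × 0.50 × 0.50 / 0.048² ≈ 416.84, so n₀ = 417.
Finite population correction with N = 3,700: n = n₀ / (1 + (n₀−1)/N) = 417 / (1 + 416/3700) = 417 / 1.1124 ≈ 374.85.
Rounding up, n = 375.

375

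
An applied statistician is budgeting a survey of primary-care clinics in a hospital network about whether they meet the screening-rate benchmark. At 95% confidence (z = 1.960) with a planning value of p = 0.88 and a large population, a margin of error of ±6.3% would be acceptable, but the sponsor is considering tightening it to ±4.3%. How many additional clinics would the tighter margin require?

At ±6.3%: n = 1.960² × 0.1056 / 0.063² ≈ 102.21 → 103.
At ±4.3%: n = 1.960² × 0.1056 / 0.043² ≈ 219.40 → 220.
Additional respondents: 220 − 103 = 117.

117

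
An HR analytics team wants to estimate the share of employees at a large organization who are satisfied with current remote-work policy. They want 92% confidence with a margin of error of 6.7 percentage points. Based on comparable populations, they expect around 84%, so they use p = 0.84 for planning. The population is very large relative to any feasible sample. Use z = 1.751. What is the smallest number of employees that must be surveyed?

92

With p = 0.84, p(1−p) = 0.1344.
n = z²·p(1−p)/E² = 1.751² × 0.1344 / 0.067² = 3.0660 × 0.1344 / 0.004489 ≈ 91.80.
Rounding up gives n = 92.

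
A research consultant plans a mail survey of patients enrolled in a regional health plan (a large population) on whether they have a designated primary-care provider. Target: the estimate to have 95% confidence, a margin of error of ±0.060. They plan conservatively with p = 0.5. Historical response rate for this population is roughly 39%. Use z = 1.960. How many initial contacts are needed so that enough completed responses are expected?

Completed interviews needed: n₀ = 1.960² × 0.2500 / 0.060² ≈ 266.78 → 267.
At a 39% response rate, contacts needed = 267 / 0.39 ≈ 684.62 → 685.

685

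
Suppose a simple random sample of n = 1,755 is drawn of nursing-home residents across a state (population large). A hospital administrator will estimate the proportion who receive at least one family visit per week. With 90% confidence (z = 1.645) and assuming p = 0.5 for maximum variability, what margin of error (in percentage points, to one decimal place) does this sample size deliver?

2.0

SE(p̂) = √[p(1−p)/n] = √[0.2500/1755] = 0.01194.
E = z × SE = 1.645 × 0.01194 = 0.01963, or 2.0 percentage points.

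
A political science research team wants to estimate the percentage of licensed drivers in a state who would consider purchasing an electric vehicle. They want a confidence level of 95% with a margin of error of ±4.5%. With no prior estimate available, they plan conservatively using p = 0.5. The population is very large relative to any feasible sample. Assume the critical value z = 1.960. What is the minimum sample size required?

475

With p = 0.5, p(1−p) = 0.25.
n = z²·p(1−p)/E² = 1.960² × 0.2500 / 0.045² = 3.8416 × 0.2500 / 0.002025 ≈ 474.27.
Rounding up gives n = 475.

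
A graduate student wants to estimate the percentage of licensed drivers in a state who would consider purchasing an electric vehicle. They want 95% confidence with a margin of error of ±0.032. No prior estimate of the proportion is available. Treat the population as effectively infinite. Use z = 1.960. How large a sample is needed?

With no prior estimate, use p = 0.5, giving p(1−p) = 0.25.
n = z²·p(1−p)/E² = 1.960² × 0.2500 / 0.032² = 3.8416 × 0.2500 / 0.001024 ≈ 937.89.
Rounding up gives n = 938.

938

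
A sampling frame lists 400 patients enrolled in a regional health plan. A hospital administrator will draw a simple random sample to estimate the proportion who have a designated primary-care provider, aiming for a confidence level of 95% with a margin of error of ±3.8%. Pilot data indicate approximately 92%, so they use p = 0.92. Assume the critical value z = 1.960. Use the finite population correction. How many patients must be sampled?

132

Unadjusted: n₀ = 1.960² × 0.92 × 0.08 / 0.038² ≈ 195.80, so n₀ = 196.
Finite population correction with N = 400: n = n₀ / (1 + (n₀−1)/N) = 196 / (1 + 195/400) = 196 / 1.4875 ≈ 131.76.
Rounding up, n = 132.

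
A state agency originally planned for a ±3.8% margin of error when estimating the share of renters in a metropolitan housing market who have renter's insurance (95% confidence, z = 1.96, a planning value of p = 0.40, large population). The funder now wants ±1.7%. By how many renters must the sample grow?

At ±3.8%: n = 1.96² × 0.2400 / 0.038² ≈ 638.49 → 639.
At ±1.7%: n = 1.96² × 0.2400 / 0.017² ≈ 3190.26 → 3191.
Additional respondents: 3191 − 639 = 2552.

2552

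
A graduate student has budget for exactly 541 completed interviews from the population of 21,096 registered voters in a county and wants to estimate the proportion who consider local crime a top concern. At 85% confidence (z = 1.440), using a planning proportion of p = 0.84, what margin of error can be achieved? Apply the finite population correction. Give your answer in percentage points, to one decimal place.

2.2

Finite-population factor: (N−n)/(N−1) = (21096−541)/(21096−1) = 0.9744.
SE(p̂) = √[p(1−p)/n · (N−n)/(N−1)] = √[0.1344/541 × 0.9744] = 0.01556.
E = z × SE = 1.440 × 0.01556 = 0.02240 ≈ 2.2 percentage points.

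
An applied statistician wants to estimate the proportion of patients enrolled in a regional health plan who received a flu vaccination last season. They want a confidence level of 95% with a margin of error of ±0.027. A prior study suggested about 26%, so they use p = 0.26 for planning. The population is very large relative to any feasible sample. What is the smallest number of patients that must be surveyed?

For 95% confidence, z = 1.960.
With p = 0.26, p(1−p) = 0.1924.
n = z²·p(1−p)/E² = 1.960² × 0.1924 / 0.027² = 3.8416 × 0.1924 / 0.000729 ≈ 1013.89.
Rounding up gives n = 1014.

1014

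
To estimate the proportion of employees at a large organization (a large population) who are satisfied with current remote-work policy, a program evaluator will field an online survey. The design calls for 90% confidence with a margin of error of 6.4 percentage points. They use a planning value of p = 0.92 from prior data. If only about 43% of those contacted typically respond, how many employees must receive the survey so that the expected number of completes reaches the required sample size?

114

For 90% confidence, z = 1.645.
Completed interviews needed: n₀ = 1.645² × 0.0736 / 0.064² ≈ 48.62 → 49.
At a 43% response rate, contacts needed = 49 / 0.43 ≈ 113.95 → 114.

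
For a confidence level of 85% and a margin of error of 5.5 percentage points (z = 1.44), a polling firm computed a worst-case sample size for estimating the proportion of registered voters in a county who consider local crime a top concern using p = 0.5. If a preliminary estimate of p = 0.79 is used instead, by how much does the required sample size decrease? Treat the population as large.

Conservative (p = 0.5): n = 1.44² × 0.25 / 0.055² ≈ 171.37 → 172.
Using p = 0.79: p(1−p) = 0.1659, so n = 1.44² × 0.1659 / 0.055² ≈ 113.72 → 114.
Reduction: 172 − 114 = 58.

58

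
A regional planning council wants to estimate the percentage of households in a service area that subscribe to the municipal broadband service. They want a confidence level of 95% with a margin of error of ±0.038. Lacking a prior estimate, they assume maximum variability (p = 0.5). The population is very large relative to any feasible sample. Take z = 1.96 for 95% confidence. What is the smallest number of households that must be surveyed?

With p = 0.5, p(1−p) = 0.25.
n = z²·p(1−p)/E² = 1.96² × 0.2500 / 0.038² = 3.8416 × 0.2500 / 0.001444 ≈ 665.10.
Rounding up gives n = 666.

666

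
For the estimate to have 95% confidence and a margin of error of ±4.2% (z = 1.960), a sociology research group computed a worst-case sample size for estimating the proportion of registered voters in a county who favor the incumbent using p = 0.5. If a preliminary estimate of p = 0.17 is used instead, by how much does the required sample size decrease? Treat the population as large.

237

Conservative (p = 0.5): n = 1.960² × 0.25 / 0.042² ≈ 544.44 → 545.
Using p = 0.17: p(1−p) = 0.1411, so n = 1.960² × 0.1411 / 0.042² ≈ 307.28 → 308.
Reduction: 545 − 308 = 237.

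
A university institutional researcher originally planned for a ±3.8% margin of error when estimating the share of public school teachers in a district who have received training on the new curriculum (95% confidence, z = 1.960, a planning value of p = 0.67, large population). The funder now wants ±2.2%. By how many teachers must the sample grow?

1166

At ±3.8%: n = 1.960² × 0.2211 / 0.038² ≈ 588.21 → 589.
At ±2.2%: n = 1.960² × 0.2211 / 0.022² ≈ 1754.91 → 1755.
Additional respondents: 1755 − 589 = 1166.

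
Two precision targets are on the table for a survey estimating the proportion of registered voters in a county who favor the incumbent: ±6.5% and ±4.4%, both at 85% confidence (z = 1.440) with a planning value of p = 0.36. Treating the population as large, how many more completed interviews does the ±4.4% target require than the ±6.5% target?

133

At ±6.5%: n = 1.440² × 0.2304 / 0.065² ≈ 113.08 → 114.
At ±4.4%: n = 1.440² × 0.2304 / 0.044² ≈ 246.78 → 247.
Additional respondents: 247 − 114 = 133.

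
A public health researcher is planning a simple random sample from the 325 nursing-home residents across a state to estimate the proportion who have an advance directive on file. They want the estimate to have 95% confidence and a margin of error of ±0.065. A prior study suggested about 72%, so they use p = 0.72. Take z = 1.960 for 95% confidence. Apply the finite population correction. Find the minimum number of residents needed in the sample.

Unadjusted: n₀ = 1.960² × 0.72 × 0.28 / 0.065² ≈ 183.31, so n₀ = 184.
Finite population correction with N = 325: n = n₀ / (1 + (n₀−1)/N) = 184 / (1 + 183/325) = 184 / 1.5631 ≈ 117.72.
Rounding up, n = 118.

118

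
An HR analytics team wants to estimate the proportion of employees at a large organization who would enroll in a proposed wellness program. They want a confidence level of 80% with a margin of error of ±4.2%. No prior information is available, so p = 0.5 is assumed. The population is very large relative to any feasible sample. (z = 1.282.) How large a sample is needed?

With p = 0.5, p(1−p) = 0.25.
n = z²·p(1−p)/E² = 1.282² × 0.2500 / 0.042² = 1.6435 × 0.2500 / 0.001764 ≈ 232.93.
Rounding up gives n = 233.

233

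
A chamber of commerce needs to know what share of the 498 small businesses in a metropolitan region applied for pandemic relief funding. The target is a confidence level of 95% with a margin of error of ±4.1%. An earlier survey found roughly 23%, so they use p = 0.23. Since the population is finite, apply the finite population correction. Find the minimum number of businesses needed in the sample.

For 95% confidence, z = 1.960.
Unadjusted: n₀ = 1.960² × 0.23 × 0.77 / 0.041² ≈ 404.73, so n₀ = 405.
Finite population correction with N = 498: n = n₀ / (1 + (n₀−1)/N) = 405 / (1 + 404/498) = 405 / 1.8112 ≈ 223.60.
Rounding up, n = 224.

224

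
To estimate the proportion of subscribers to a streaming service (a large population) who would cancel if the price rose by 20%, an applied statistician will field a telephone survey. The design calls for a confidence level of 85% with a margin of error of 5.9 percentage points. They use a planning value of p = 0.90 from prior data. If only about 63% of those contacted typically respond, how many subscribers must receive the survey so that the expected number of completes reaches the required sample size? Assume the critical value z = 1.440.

86

Completed interviews needed: n₀ = 1.440² × 0.0900 / 0.059² ≈ 53.61 → 54.
At a 63% response rate, contacts needed = 54 / 0.63 ≈ 85.71 → 86.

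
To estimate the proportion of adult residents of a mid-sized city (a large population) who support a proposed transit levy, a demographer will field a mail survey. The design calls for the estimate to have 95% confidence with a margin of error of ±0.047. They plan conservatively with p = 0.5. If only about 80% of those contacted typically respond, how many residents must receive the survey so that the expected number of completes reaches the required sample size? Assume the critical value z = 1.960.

544

Completed interviews needed: n₀ = 1.960² × 0.2500 / 0.047² ≈ 434.77 → 435.
At an 80% response rate, contacts needed = 435 / 0.80 ≈ 543.75 → 544.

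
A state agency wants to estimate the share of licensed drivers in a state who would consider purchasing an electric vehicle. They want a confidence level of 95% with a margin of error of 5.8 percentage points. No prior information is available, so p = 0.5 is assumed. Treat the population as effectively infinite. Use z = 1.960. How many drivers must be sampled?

286

With p = 0.5, p(1−p) = 0.25.
n = z²·p(1−p)/E² = 1.960² × 0.2500 / 0.058² = 3.8416 × 0.2500 / 0.003364 ≈ 285.49.
Rounding up gives n = 286.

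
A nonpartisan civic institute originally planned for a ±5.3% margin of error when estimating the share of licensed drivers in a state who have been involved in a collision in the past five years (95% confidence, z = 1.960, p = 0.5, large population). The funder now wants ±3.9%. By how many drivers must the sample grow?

290

At ±5.3%: n = 1.960² × 0.2500 / 0.053² ≈ 341.90 → 342.
At ±3.9%: n = 1.960² × 0.2500 / 0.039² ≈ 631.43 → 632.
Additional respondents: 632 − 342 = 290.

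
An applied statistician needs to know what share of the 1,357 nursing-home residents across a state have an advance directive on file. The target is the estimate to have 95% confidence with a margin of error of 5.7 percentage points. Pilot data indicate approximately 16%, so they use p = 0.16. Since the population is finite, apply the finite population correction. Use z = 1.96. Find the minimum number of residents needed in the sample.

143

Unadjusted: n₀ = 1.96² × 0.16 × 0.84 / 0.057² ≈ 158.91, so n₀ = 159.
Finite population correction with N = 1,357: n = n₀ / (1 + (n₀−1)/N) = 159 / (1 + 158/1357) = 159 / 1.1164 ≈ 142.42.
Rounding up, n = 143.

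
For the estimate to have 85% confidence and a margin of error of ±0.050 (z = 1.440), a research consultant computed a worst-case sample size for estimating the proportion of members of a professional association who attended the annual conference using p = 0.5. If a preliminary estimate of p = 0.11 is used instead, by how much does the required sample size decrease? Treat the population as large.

Conservative (p = 0.5): n = 1.440² × 0.25 / 0.050² ≈ 207.36 → 208.
Using p = 0.11: p(1−p) = 0.0979, so n = 1.440² × 0.0979 / 0.050² ≈ 81.20 → 82.
Reduction: 208 − 82 = 126.

126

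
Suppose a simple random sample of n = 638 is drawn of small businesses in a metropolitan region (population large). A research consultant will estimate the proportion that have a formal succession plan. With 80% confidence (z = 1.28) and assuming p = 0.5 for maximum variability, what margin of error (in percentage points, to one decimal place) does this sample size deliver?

2.5

SE(p̂) = √[p(1−p)/n] = √[0.2500/638] = 0.01980.
E = z × SE = 1.28 × 0.01980 = 0.02534, or 2.5 percentage points.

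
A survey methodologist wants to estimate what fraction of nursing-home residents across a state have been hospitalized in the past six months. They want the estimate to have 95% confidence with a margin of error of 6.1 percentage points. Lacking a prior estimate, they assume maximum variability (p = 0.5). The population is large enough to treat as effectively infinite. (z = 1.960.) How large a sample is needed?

With p = 0.5, p(1−p) = 0.25.
n = z²·p(1−p)/E² = 1.960² × 0.2500 / 0.061² = 3.8416 × 0.2500 / 0.003721 ≈ 258.10.
Rounding up gives n = 259.

259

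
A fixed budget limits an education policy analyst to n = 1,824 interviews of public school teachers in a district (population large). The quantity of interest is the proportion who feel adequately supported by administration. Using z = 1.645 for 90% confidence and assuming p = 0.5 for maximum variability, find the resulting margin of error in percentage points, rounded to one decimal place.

1.9

SE(p̂) = √[p(1−p)/n] = √[0.2500/1824] = 0.01171.
E = z × SE = 1.645 × 0.01171 = 0.01926, or 1.9 percentage points.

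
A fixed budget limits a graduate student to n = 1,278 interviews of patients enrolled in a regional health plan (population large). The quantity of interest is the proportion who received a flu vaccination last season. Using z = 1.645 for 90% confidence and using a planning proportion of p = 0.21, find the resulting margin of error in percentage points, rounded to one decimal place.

1.9

SE(p̂) = √[p(1−p)/n] = √[0.1659/1278] = 0.01139.
E = z × SE = 1.645 × 0.01139 = 0.01874, or 1.9 percentage points.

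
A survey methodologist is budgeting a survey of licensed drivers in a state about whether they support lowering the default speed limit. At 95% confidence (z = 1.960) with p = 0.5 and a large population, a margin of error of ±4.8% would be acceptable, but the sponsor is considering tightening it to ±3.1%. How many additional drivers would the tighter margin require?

583

At ±4.8%: n = 1.960² × 0.2500 / 0.048² ≈ 416.84 → 417.
At ±3.1%: n = 1.960² × 0.2500 / 0.031² ≈ 999.38 → 1000.
Additional respondents: 1000 − 417 = 583.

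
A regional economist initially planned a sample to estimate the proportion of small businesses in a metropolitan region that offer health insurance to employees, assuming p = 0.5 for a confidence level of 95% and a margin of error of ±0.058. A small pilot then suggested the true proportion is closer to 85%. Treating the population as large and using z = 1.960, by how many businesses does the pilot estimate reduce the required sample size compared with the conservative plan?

Conservative (p = 0.5): n = 1.960² × 0.25 / 0.058² ≈ 285.49 → 286.
Using p = 0.85: p(1−p) = 0.1275, so n = 1.960² × 0.1275 / 0.058² ≈ 145.60 → 146.
Reduction: 286 − 146 = 140.

140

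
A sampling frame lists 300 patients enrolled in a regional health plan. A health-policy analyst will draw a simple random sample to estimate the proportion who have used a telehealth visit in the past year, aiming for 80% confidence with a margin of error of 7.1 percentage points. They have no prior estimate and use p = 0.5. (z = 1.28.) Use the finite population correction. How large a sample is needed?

Unadjusted: n₀ = 1.28² × 0.50 × 0.50 / 0.071² ≈ 81.25, so n₀ = 82.
Finite population correction with N = 300: n = n₀ / (1 + (n₀−1)/N) = 82 / (1 + 81/300) = 82 / 1.2700 ≈ 64.57.
Rounding up, n = 65.

65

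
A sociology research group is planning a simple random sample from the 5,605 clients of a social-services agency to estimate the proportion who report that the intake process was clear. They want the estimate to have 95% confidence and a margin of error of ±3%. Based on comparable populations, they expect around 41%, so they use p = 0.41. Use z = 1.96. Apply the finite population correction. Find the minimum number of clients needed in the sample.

873

Unadjusted: n₀ = 1.96² × 0.41 × 0.59 / 0.030² ≈ 1032.54, so n₀ = 1033.
Finite population correction with N = 5,605: n = n₀ / (1 + (n₀−1)/N) = 1033 / (1 + 1032/5605) = 1033 / 1.1841 ≈ 872.38.
Rounding up, n = 873.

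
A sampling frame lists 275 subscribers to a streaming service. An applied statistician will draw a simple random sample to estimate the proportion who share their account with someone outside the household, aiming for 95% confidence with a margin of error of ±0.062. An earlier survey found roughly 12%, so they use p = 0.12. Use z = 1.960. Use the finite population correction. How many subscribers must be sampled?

77

Unadjusted: n₀ = 1.960² × 0.12 × 0.88 / 0.062² ≈ 105.53, so n₀ = 106.
Finite population correction with N = 275: n = n₀ / (1 + (n₀−1)/N) = 106 / (1 + 105/275) = 106 / 1.3818 ≈ 76.71.
Rounding up, n = 77.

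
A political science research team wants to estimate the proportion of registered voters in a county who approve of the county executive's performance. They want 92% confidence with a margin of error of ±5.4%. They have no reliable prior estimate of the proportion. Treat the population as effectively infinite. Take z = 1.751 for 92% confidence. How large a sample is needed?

With no prior estimate, use p = 0.5, giving p(1−p) = 0.25.
n = z²·p(1−p)/E² = 1.751² × 0.2500 / 0.054² = 3.0660 × 0.2500 / 0.002916 ≈ 262.86.
Rounding up gives n = 263.

263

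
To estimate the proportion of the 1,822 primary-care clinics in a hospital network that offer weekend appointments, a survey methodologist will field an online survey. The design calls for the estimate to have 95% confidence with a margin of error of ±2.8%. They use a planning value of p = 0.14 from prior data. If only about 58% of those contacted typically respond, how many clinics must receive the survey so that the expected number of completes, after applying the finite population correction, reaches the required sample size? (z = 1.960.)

769

Completed interviews needed (unadjusted): n₀ = 1.960² × 0.1204 / 0.028² ≈ 589.96 → 590.
FPC for N = 1,822: n = 590 / (1 + 589/1822) = 590 / 1.3233 ≈ 445.86 → 446.
At a 58% response rate, contacts needed = 446 / 0.58 ≈ 768.97 → 769.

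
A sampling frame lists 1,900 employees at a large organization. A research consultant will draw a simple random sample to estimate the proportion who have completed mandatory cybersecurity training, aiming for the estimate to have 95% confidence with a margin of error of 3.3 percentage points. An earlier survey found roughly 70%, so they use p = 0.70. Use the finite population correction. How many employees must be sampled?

534

For 95% confidence, z = 1.960.
Unadjusted: n₀ = 1.960² × 0.70 × 0.30 / 0.033² ≈ 740.80, so n₀ = 741.
Finite population correction with N = 1,900: n = n₀ / (1 + (n₀−1)/N) = 741 / (1 + 740/1900) = 741 / 1.3895 ≈ 533.30.
Rounding up, n = 534.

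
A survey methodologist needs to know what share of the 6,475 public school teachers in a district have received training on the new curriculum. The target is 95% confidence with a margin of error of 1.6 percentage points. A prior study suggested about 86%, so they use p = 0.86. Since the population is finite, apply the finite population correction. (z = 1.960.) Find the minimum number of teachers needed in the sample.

1413

Unadjusted: n₀ = 1.960² × 0.86 × 0.14 / 0.016² ≈ 1806.75, so n₀ = 1807.
Finite population correction with N = 6,475: n = n₀ / (1 + (n₀−1)/N) = 1807 / (1 + 1806/6475) = 1807 / 1.2789 ≈ 1412.91.
Rounding up, n = 1413.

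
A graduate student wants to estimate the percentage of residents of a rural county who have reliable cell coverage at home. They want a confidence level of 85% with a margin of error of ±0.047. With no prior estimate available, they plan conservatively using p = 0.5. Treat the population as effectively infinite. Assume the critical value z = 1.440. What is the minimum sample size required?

235

With p = 0.5, p(1−p) = 0.25.
n = z²·p(1−p)/E² = 1.440² × 0.2500 / 0.047² = 2.0736 × 0.2500 / 0.002209 ≈ 234.68.
Rounding up gives n = 235.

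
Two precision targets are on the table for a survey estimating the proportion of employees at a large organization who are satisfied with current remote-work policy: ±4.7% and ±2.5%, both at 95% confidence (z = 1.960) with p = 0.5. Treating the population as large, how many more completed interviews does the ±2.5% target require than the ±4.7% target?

1102

At ±4.7%: n = 1.960² × 0.2500 / 0.047² ≈ 434.77 → 435.
At ±2.5%: n = 1.960² × 0.2500 / 0.025² ≈ 1536.64 → 1537.
Additional respondents: 1537 − 435 = 1102.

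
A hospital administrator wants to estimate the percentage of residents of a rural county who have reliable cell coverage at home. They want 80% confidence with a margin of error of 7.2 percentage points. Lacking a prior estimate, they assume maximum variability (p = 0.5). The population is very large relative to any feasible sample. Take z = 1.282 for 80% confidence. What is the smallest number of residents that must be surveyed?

With p = 0.5, p(1−p) = 0.25.
n = z²·p(1−p)/E² = 1.282² × 0.2500 / 0.072² = 1.6435 × 0.2500 / 0.005184 ≈ 79.26.
Rounding up gives n = 80.

80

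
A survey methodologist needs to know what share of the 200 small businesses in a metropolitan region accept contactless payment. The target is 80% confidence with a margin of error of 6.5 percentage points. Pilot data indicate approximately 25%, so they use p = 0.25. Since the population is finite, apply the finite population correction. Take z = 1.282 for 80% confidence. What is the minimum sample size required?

54

Unadjusted: n₀ = 1.282² × 0.25 × 0.75 / 0.065² ≈ 72.94, so n₀ = 73.
Finite population correction with N = 200: n = n₀ / (1 + (n₀−1)/N) = 73 / (1 + 72/200) = 73 / 1.3600 ≈ 53.68.
Rounding up, n = 54.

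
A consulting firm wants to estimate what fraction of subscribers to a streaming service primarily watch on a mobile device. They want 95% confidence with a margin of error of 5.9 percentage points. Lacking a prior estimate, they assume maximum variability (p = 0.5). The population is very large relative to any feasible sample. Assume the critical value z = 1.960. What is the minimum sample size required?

276

With p = 0.5, p(1−p) = 0.25.
n = z²·p(1−p)/E² = 1.960² × 0.2500 / 0.059² = 3.8416 × 0.2500 / 0.003481 ≈ 275.90.
Rounding up gives n = 276.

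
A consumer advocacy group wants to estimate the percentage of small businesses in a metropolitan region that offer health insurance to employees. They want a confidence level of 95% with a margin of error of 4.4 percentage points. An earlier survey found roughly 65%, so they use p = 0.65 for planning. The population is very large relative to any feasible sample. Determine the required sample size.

For 95% confidence, z = 1.960.
With p = 0.65, p(1−p) = 0.2275.
n = z²·p(1−p)/E² = 1.960² × 0.2275 / 0.044² = 3.8416 × 0.2275 / 0.001936 ≈ 451.43.
Rounding up gives n = 452.

452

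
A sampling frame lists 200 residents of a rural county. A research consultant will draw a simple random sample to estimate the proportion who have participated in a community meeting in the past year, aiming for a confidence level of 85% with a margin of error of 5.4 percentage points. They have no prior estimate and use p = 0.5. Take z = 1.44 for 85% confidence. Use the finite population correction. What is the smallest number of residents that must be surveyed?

95

Unadjusted: n₀ = 1.44² × 0.50 × 0.50 / 0.054² ≈ 177.78, so n₀ = 178.
Finite population correction with N = 200: n = n₀ / (1 + (n₀−1)/N) = 178 / (1 + 177/200) = 178 / 1.8850 ≈ 94.43.
Rounding up, n = 95.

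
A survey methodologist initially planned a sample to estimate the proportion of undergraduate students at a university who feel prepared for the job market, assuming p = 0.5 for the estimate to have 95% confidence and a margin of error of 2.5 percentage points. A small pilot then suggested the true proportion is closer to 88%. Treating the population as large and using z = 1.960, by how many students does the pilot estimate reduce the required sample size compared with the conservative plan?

Conservative (p = 0.5): n = 1.960² × 0.25 / 0.025² ≈ 1536.64 → 1537.
Using p = 0.88: p(1−p) = 0.1056, so n = 1.960² × 0.1056 / 0.025² ≈ 649.08 → 650.
Reduction: 1537 − 650 = 887.

887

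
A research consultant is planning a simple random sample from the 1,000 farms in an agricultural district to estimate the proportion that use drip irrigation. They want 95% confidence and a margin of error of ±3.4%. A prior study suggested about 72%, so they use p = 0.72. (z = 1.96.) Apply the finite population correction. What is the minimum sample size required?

402

Unadjusted: n₀ = 1.96² × 0.72 × 0.28 / 0.034² ≈ 669.95, so n₀ = 670.
Finite population correction with N = 1,000: n = n₀ / (1 + (n₀−1)/N) = 670 / (1 + 669/1000) = 670 / 1.6690 ≈ 401.44.
Rounding up, n = 402.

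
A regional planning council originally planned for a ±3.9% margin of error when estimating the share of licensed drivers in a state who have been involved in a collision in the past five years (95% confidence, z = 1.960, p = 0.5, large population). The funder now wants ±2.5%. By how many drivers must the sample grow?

At ±3.9%: n = 1.960² × 0.2500 / 0.039² ≈ 631.43 → 632.
At ±2.5%: n = 1.960² × 0.2500 / 0.025² ≈ 1536.64 → 1537.
Additional respondents: 1537 − 632 = 905.

905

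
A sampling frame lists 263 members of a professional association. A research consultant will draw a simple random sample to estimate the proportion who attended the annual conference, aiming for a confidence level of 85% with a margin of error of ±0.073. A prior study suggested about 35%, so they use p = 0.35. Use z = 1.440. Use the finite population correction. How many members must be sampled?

Unadjusted: n₀ = 1.440² × 0.35 × 0.65 / 0.073² ≈ 88.52, so n₀ = 89.
Finite population correction with N = 263: n = n₀ / (1 + (n₀−1)/N) = 89 / (1 + 88/263) = 89 / 1.3346 ≈ 66.69.
Rounding up, n = 67.

67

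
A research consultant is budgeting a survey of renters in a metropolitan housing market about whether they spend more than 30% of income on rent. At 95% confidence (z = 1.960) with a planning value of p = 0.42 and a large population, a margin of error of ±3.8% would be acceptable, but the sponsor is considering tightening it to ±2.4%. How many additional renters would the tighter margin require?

At ±3.8%: n = 1.960² × 0.2436 / 0.038² ≈ 648.07 → 649.
At ±2.4%: n = 1.960² × 0.2436 / 0.024² ≈ 1624.68 → 1625.
Additional respondents: 1625 − 649 = 976.

976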